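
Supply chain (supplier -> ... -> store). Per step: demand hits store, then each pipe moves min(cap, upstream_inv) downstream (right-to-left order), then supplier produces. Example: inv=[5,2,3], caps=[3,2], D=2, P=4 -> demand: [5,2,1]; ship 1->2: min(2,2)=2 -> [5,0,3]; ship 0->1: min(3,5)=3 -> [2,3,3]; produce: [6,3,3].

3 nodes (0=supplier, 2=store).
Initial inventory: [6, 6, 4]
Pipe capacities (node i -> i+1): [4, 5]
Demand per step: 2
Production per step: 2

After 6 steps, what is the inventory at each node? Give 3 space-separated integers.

Step 1: demand=2,sold=2 ship[1->2]=5 ship[0->1]=4 prod=2 -> inv=[4 5 7]
Step 2: demand=2,sold=2 ship[1->2]=5 ship[0->1]=4 prod=2 -> inv=[2 4 10]
Step 3: demand=2,sold=2 ship[1->2]=4 ship[0->1]=2 prod=2 -> inv=[2 2 12]
Step 4: demand=2,sold=2 ship[1->2]=2 ship[0->1]=2 prod=2 -> inv=[2 2 12]
Step 5: demand=2,sold=2 ship[1->2]=2 ship[0->1]=2 prod=2 -> inv=[2 2 12]
Step 6: demand=2,sold=2 ship[1->2]=2 ship[0->1]=2 prod=2 -> inv=[2 2 12]

2 2 12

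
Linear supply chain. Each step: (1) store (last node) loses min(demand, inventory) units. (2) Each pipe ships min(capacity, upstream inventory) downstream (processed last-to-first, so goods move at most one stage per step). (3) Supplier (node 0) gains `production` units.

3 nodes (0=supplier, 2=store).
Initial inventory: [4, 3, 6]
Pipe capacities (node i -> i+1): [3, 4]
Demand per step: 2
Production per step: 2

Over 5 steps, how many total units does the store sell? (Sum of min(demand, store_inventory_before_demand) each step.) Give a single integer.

Answer: 10

Derivation:
Step 1: sold=2 (running total=2) -> [3 3 7]
Step 2: sold=2 (running total=4) -> [2 3 8]
Step 3: sold=2 (running total=6) -> [2 2 9]
Step 4: sold=2 (running total=8) -> [2 2 9]
Step 5: sold=2 (running total=10) -> [2 2 9]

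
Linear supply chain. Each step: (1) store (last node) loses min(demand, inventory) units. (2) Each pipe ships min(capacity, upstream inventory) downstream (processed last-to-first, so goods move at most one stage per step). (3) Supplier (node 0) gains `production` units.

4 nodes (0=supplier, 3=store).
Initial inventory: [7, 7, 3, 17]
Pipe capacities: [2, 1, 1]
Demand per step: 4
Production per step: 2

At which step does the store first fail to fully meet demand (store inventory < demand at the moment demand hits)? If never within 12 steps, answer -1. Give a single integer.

Step 1: demand=4,sold=4 ship[2->3]=1 ship[1->2]=1 ship[0->1]=2 prod=2 -> [7 8 3 14]
Step 2: demand=4,sold=4 ship[2->3]=1 ship[1->2]=1 ship[0->1]=2 prod=2 -> [7 9 3 11]
Step 3: demand=4,sold=4 ship[2->3]=1 ship[1->2]=1 ship[0->1]=2 prod=2 -> [7 10 3 8]
Step 4: demand=4,sold=4 ship[2->3]=1 ship[1->2]=1 ship[0->1]=2 prod=2 -> [7 11 3 5]
Step 5: demand=4,sold=4 ship[2->3]=1 ship[1->2]=1 ship[0->1]=2 prod=2 -> [7 12 3 2]
Step 6: demand=4,sold=2 ship[2->3]=1 ship[1->2]=1 ship[0->1]=2 prod=2 -> [7 13 3 1]
Step 7: demand=4,sold=1 ship[2->3]=1 ship[1->2]=1 ship[0->1]=2 prod=2 -> [7 14 3 1]
Step 8: demand=4,sold=1 ship[2->3]=1 ship[1->2]=1 ship[0->1]=2 prod=2 -> [7 15 3 1]
Step 9: demand=4,sold=1 ship[2->3]=1 ship[1->2]=1 ship[0->1]=2 prod=2 -> [7 16 3 1]
Step 10: demand=4,sold=1 ship[2->3]=1 ship[1->2]=1 ship[0->1]=2 prod=2 -> [7 17 3 1]
Step 11: demand=4,sold=1 ship[2->3]=1 ship[1->2]=1 ship[0->1]=2 prod=2 -> [7 18 3 1]
Step 12: demand=4,sold=1 ship[2->3]=1 ship[1->2]=1 ship[0->1]=2 prod=2 -> [7 19 3 1]
First stockout at step 6

6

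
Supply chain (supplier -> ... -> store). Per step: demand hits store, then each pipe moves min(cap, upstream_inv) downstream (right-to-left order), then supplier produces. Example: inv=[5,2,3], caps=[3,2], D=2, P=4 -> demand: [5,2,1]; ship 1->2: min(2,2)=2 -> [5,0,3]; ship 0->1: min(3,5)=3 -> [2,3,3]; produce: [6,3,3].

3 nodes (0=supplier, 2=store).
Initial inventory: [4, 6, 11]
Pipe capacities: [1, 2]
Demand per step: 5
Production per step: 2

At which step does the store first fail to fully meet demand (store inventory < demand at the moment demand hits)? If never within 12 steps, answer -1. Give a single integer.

Step 1: demand=5,sold=5 ship[1->2]=2 ship[0->1]=1 prod=2 -> [5 5 8]
Step 2: demand=5,sold=5 ship[1->2]=2 ship[0->1]=1 prod=2 -> [6 4 5]
Step 3: demand=5,sold=5 ship[1->2]=2 ship[0->1]=1 prod=2 -> [7 3 2]
Step 4: demand=5,sold=2 ship[1->2]=2 ship[0->1]=1 prod=2 -> [8 2 2]
Step 5: demand=5,sold=2 ship[1->2]=2 ship[0->1]=1 prod=2 -> [9 1 2]
Step 6: demand=5,sold=2 ship[1->2]=1 ship[0->1]=1 prod=2 -> [10 1 1]
Step 7: demand=5,sold=1 ship[1->2]=1 ship[0->1]=1 prod=2 -> [11 1 1]
Step 8: demand=5,sold=1 ship[1->2]=1 ship[0->1]=1 prod=2 -> [12 1 1]
Step 9: demand=5,sold=1 ship[1->2]=1 ship[0->1]=1 prod=2 -> [13 1 1]
Step 10: demand=5,sold=1 ship[1->2]=1 ship[0->1]=1 prod=2 -> [14 1 1]
Step 11: demand=5,sold=1 ship[1->2]=1 ship[0->1]=1 prod=2 -> [15 1 1]
Step 12: demand=5,sold=1 ship[1->2]=1 ship[0->1]=1 prod=2 -> [16 1 1]
First stockout at step 4

4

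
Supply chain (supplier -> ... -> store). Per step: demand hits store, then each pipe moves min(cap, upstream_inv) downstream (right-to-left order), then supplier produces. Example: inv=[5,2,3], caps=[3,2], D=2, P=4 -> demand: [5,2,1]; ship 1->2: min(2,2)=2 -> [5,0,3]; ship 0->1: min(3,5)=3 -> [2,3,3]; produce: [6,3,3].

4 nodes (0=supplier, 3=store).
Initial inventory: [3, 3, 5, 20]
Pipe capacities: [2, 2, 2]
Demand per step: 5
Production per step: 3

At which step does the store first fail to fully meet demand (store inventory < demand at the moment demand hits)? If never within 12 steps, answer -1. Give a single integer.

Step 1: demand=5,sold=5 ship[2->3]=2 ship[1->2]=2 ship[0->1]=2 prod=3 -> [4 3 5 17]
Step 2: demand=5,sold=5 ship[2->3]=2 ship[1->2]=2 ship[0->1]=2 prod=3 -> [5 3 5 14]
Step 3: demand=5,sold=5 ship[2->3]=2 ship[1->2]=2 ship[0->1]=2 prod=3 -> [6 3 5 11]
Step 4: demand=5,sold=5 ship[2->3]=2 ship[1->2]=2 ship[0->1]=2 prod=3 -> [7 3 5 8]
Step 5: demand=5,sold=5 ship[2->3]=2 ship[1->2]=2 ship[0->1]=2 prod=3 -> [8 3 5 5]
Step 6: demand=5,sold=5 ship[2->3]=2 ship[1->2]=2 ship[0->1]=2 prod=3 -> [9 3 5 2]
Step 7: demand=5,sold=2 ship[2->3]=2 ship[1->2]=2 ship[0->1]=2 prod=3 -> [10 3 5 2]
Step 8: demand=5,sold=2 ship[2->3]=2 ship[1->2]=2 ship[0->1]=2 prod=3 -> [11 3 5 2]
Step 9: demand=5,sold=2 ship[2->3]=2 ship[1->2]=2 ship[0->1]=2 prod=3 -> [12 3 5 2]
Step 10: demand=5,sold=2 ship[2->3]=2 ship[1->2]=2 ship[0->1]=2 prod=3 -> [13 3 5 2]
Step 11: demand=5,sold=2 ship[2->3]=2 ship[1->2]=2 ship[0->1]=2 prod=3 -> [14 3 5 2]
Step 12: demand=5,sold=2 ship[2->3]=2 ship[1->2]=2 ship[0->1]=2 prod=3 -> [15 3 5 2]
First stockout at step 7

7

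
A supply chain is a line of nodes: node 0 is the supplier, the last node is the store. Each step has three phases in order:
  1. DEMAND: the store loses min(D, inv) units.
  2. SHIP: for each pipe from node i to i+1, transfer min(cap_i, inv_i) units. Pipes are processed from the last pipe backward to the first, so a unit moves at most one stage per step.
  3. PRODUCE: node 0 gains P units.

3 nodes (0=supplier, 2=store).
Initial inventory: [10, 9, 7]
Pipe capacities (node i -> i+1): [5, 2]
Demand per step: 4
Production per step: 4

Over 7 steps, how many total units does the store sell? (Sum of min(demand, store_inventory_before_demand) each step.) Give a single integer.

Answer: 19

Derivation:
Step 1: sold=4 (running total=4) -> [9 12 5]
Step 2: sold=4 (running total=8) -> [8 15 3]
Step 3: sold=3 (running total=11) -> [7 18 2]
Step 4: sold=2 (running total=13) -> [6 21 2]
Step 5: sold=2 (running total=15) -> [5 24 2]
Step 6: sold=2 (running total=17) -> [4 27 2]
Step 7: sold=2 (running total=19) -> [4 29 2]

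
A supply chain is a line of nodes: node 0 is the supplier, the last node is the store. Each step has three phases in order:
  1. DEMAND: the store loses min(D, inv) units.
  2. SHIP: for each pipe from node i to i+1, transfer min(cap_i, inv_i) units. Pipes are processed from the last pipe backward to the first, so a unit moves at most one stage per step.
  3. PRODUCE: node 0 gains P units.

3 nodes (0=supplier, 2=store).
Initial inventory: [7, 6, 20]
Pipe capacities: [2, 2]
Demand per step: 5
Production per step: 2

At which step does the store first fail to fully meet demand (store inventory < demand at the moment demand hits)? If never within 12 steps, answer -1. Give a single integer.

Step 1: demand=5,sold=5 ship[1->2]=2 ship[0->1]=2 prod=2 -> [7 6 17]
Step 2: demand=5,sold=5 ship[1->2]=2 ship[0->1]=2 prod=2 -> [7 6 14]
Step 3: demand=5,sold=5 ship[1->2]=2 ship[0->1]=2 prod=2 -> [7 6 11]
Step 4: demand=5,sold=5 ship[1->2]=2 ship[0->1]=2 prod=2 -> [7 6 8]
Step 5: demand=5,sold=5 ship[1->2]=2 ship[0->1]=2 prod=2 -> [7 6 5]
Step 6: demand=5,sold=5 ship[1->2]=2 ship[0->1]=2 prod=2 -> [7 6 2]
Step 7: demand=5,sold=2 ship[1->2]=2 ship[0->1]=2 prod=2 -> [7 6 2]
Step 8: demand=5,sold=2 ship[1->2]=2 ship[0->1]=2 prod=2 -> [7 6 2]
Step 9: demand=5,sold=2 ship[1->2]=2 ship[0->1]=2 prod=2 -> [7 6 2]
Step 10: demand=5,sold=2 ship[1->2]=2 ship[0->1]=2 prod=2 -> [7 6 2]
Step 11: demand=5,sold=2 ship[1->2]=2 ship[0->1]=2 prod=2 -> [7 6 2]
Step 12: demand=5,sold=2 ship[1->2]=2 ship[0->1]=2 prod=2 -> [7 6 2]
First stockout at step 7

7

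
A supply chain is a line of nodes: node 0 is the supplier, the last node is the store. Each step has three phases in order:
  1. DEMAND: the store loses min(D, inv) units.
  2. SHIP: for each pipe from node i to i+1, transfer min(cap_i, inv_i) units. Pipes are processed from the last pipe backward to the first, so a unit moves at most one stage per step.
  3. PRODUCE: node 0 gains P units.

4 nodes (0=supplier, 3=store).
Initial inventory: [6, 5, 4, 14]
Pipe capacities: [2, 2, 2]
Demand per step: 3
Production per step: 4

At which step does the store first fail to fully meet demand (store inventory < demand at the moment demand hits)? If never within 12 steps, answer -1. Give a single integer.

Step 1: demand=3,sold=3 ship[2->3]=2 ship[1->2]=2 ship[0->1]=2 prod=4 -> [8 5 4 13]
Step 2: demand=3,sold=3 ship[2->3]=2 ship[1->2]=2 ship[0->1]=2 prod=4 -> [10 5 4 12]
Step 3: demand=3,sold=3 ship[2->3]=2 ship[1->2]=2 ship[0->1]=2 prod=4 -> [12 5 4 11]
Step 4: demand=3,sold=3 ship[2->3]=2 ship[1->2]=2 ship[0->1]=2 prod=4 -> [14 5 4 10]
Step 5: demand=3,sold=3 ship[2->3]=2 ship[1->2]=2 ship[0->1]=2 prod=4 -> [16 5 4 9]
Step 6: demand=3,sold=3 ship[2->3]=2 ship[1->2]=2 ship[0->1]=2 prod=4 -> [18 5 4 8]
Step 7: demand=3,sold=3 ship[2->3]=2 ship[1->2]=2 ship[0->1]=2 prod=4 -> [20 5 4 7]
Step 8: demand=3,sold=3 ship[2->3]=2 ship[1->2]=2 ship[0->1]=2 prod=4 -> [22 5 4 6]
Step 9: demand=3,sold=3 ship[2->3]=2 ship[1->2]=2 ship[0->1]=2 prod=4 -> [24 5 4 5]
Step 10: demand=3,sold=3 ship[2->3]=2 ship[1->2]=2 ship[0->1]=2 prod=4 -> [26 5 4 4]
Step 11: demand=3,sold=3 ship[2->3]=2 ship[1->2]=2 ship[0->1]=2 prod=4 -> [28 5 4 3]
Step 12: demand=3,sold=3 ship[2->3]=2 ship[1->2]=2 ship[0->1]=2 prod=4 -> [30 5 4 2]
No stockout in 12 steps

-1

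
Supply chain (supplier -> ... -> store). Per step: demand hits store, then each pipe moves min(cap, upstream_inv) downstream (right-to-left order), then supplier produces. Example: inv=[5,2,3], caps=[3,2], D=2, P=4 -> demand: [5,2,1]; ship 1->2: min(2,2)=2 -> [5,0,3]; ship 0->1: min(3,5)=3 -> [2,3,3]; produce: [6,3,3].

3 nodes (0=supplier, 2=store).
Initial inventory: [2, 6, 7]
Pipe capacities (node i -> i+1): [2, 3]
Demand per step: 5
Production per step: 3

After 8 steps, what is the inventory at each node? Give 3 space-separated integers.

Step 1: demand=5,sold=5 ship[1->2]=3 ship[0->1]=2 prod=3 -> inv=[3 5 5]
Step 2: demand=5,sold=5 ship[1->2]=3 ship[0->1]=2 prod=3 -> inv=[4 4 3]
Step 3: demand=5,sold=3 ship[1->2]=3 ship[0->1]=2 prod=3 -> inv=[5 3 3]
Step 4: demand=5,sold=3 ship[1->2]=3 ship[0->1]=2 prod=3 -> inv=[6 2 3]
Step 5: demand=5,sold=3 ship[1->2]=2 ship[0->1]=2 prod=3 -> inv=[7 2 2]
Step 6: demand=5,sold=2 ship[1->2]=2 ship[0->1]=2 prod=3 -> inv=[8 2 2]
Step 7: demand=5,sold=2 ship[1->2]=2 ship[0->1]=2 prod=3 -> inv=[9 2 2]
Step 8: demand=5,sold=2 ship[1->2]=2 ship[0->1]=2 prod=3 -> inv=[10 2 2]

10 2 2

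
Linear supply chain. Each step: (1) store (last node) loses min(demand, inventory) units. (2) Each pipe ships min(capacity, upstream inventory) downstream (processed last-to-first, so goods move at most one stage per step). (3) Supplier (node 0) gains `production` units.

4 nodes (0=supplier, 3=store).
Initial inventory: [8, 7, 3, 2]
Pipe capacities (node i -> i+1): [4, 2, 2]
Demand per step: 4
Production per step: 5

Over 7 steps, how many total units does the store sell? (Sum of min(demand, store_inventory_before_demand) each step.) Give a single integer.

Answer: 14

Derivation:
Step 1: sold=2 (running total=2) -> [9 9 3 2]
Step 2: sold=2 (running total=4) -> [10 11 3 2]
Step 3: sold=2 (running total=6) -> [11 13 3 2]
Step 4: sold=2 (running total=8) -> [12 15 3 2]
Step 5: sold=2 (running total=10) -> [13 17 3 2]
Step 6: sold=2 (running total=12) -> [14 19 3 2]
Step 7: sold=2 (running total=14) -> [15 21 3 2]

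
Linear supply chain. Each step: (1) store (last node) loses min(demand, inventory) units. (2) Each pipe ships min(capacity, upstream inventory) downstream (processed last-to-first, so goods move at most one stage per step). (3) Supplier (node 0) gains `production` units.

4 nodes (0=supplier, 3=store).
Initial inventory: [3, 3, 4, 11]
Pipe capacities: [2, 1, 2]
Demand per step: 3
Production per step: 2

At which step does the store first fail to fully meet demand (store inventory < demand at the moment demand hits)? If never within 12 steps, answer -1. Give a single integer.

Step 1: demand=3,sold=3 ship[2->3]=2 ship[1->2]=1 ship[0->1]=2 prod=2 -> [3 4 3 10]
Step 2: demand=3,sold=3 ship[2->3]=2 ship[1->2]=1 ship[0->1]=2 prod=2 -> [3 5 2 9]
Step 3: demand=3,sold=3 ship[2->3]=2 ship[1->2]=1 ship[0->1]=2 prod=2 -> [3 6 1 8]
Step 4: demand=3,sold=3 ship[2->3]=1 ship[1->2]=1 ship[0->1]=2 prod=2 -> [3 7 1 6]
Step 5: demand=3,sold=3 ship[2->3]=1 ship[1->2]=1 ship[0->1]=2 prod=2 -> [3 8 1 4]
Step 6: demand=3,sold=3 ship[2->3]=1 ship[1->2]=1 ship[0->1]=2 prod=2 -> [3 9 1 2]
Step 7: demand=3,sold=2 ship[2->3]=1 ship[1->2]=1 ship[0->1]=2 prod=2 -> [3 10 1 1]
Step 8: demand=3,sold=1 ship[2->3]=1 ship[1->2]=1 ship[0->1]=2 prod=2 -> [3 11 1 1]
Step 9: demand=3,sold=1 ship[2->3]=1 ship[1->2]=1 ship[0->1]=2 prod=2 -> [3 12 1 1]
Step 10: demand=3,sold=1 ship[2->3]=1 ship[1->2]=1 ship[0->1]=2 prod=2 -> [3 13 1 1]
Step 11: demand=3,sold=1 ship[2->3]=1 ship[1->2]=1 ship[0->1]=2 prod=2 -> [3 14 1 1]
Step 12: demand=3,sold=1 ship[2->3]=1 ship[1->2]=1 ship[0->1]=2 prod=2 -> [3 15 1 1]
First stockout at step 7

7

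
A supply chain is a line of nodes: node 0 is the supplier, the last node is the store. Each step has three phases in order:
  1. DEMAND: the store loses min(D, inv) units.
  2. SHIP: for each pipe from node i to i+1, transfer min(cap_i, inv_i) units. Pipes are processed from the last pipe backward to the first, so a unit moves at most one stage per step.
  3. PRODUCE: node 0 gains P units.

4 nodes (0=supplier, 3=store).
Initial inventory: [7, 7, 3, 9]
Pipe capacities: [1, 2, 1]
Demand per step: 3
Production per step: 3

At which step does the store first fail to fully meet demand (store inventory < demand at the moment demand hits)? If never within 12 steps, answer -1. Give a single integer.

Step 1: demand=3,sold=3 ship[2->3]=1 ship[1->2]=2 ship[0->1]=1 prod=3 -> [9 6 4 7]
Step 2: demand=3,sold=3 ship[2->3]=1 ship[1->2]=2 ship[0->1]=1 prod=3 -> [11 5 5 5]
Step 3: demand=3,sold=3 ship[2->3]=1 ship[1->2]=2 ship[0->1]=1 prod=3 -> [13 4 6 3]
Step 4: demand=3,sold=3 ship[2->3]=1 ship[1->2]=2 ship[0->1]=1 prod=3 -> [15 3 7 1]
Step 5: demand=3,sold=1 ship[2->3]=1 ship[1->2]=2 ship[0->1]=1 prod=3 -> [17 2 8 1]
Step 6: demand=3,sold=1 ship[2->3]=1 ship[1->2]=2 ship[0->1]=1 prod=3 -> [19 1 9 1]
Step 7: demand=3,sold=1 ship[2->3]=1 ship[1->2]=1 ship[0->1]=1 prod=3 -> [21 1 9 1]
Step 8: demand=3,sold=1 ship[2->3]=1 ship[1->2]=1 ship[0->1]=1 prod=3 -> [23 1 9 1]
Step 9: demand=3,sold=1 ship[2->3]=1 ship[1->2]=1 ship[0->1]=1 prod=3 -> [25 1 9 1]
Step 10: demand=3,sold=1 ship[2->3]=1 ship[1->2]=1 ship[0->1]=1 prod=3 -> [27 1 9 1]
Step 11: demand=3,sold=1 ship[2->3]=1 ship[1->2]=1 ship[0->1]=1 prod=3 -> [29 1 9 1]
Step 12: demand=3,sold=1 ship[2->3]=1 ship[1->2]=1 ship[0->1]=1 prod=3 -> [31 1 9 1]
First stockout at step 5

5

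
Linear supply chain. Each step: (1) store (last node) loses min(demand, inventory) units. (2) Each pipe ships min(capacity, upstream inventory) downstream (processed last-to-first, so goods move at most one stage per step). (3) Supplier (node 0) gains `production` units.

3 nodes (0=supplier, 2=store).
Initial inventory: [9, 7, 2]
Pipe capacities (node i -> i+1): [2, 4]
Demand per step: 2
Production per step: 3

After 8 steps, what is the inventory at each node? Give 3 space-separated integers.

Step 1: demand=2,sold=2 ship[1->2]=4 ship[0->1]=2 prod=3 -> inv=[10 5 4]
Step 2: demand=2,sold=2 ship[1->2]=4 ship[0->1]=2 prod=3 -> inv=[11 3 6]
Step 3: demand=2,sold=2 ship[1->2]=3 ship[0->1]=2 prod=3 -> inv=[12 2 7]
Step 4: demand=2,sold=2 ship[1->2]=2 ship[0->1]=2 prod=3 -> inv=[13 2 7]
Step 5: demand=2,sold=2 ship[1->2]=2 ship[0->1]=2 prod=3 -> inv=[14 2 7]
Step 6: demand=2,sold=2 ship[1->2]=2 ship[0->1]=2 prod=3 -> inv=[15 2 7]
Step 7: demand=2,sold=2 ship[1->2]=2 ship[0->1]=2 prod=3 -> inv=[16 2 7]
Step 8: demand=2,sold=2 ship[1->2]=2 ship[0->1]=2 prod=3 -> inv=[17 2 7]

17 2 7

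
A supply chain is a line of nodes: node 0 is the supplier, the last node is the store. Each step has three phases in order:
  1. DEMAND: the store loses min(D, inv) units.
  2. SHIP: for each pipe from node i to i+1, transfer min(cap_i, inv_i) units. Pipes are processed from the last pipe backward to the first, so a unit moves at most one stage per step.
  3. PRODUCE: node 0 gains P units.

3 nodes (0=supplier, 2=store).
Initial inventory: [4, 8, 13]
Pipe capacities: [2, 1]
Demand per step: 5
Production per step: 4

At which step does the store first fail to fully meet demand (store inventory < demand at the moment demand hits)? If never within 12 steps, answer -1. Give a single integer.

Step 1: demand=5,sold=5 ship[1->2]=1 ship[0->1]=2 prod=4 -> [6 9 9]
Step 2: demand=5,sold=5 ship[1->2]=1 ship[0->1]=2 prod=4 -> [8 10 5]
Step 3: demand=5,sold=5 ship[1->2]=1 ship[0->1]=2 prod=4 -> [10 11 1]
Step 4: demand=5,sold=1 ship[1->2]=1 ship[0->1]=2 prod=4 -> [12 12 1]
Step 5: demand=5,sold=1 ship[1->2]=1 ship[0->1]=2 prod=4 -> [14 13 1]
Step 6: demand=5,sold=1 ship[1->2]=1 ship[0->1]=2 prod=4 -> [16 14 1]
Step 7: demand=5,sold=1 ship[1->2]=1 ship[0->1]=2 prod=4 -> [18 15 1]
Step 8: demand=5,sold=1 ship[1->2]=1 ship[0->1]=2 prod=4 -> [20 16 1]
Step 9: demand=5,sold=1 ship[1->2]=1 ship[0->1]=2 prod=4 -> [22 17 1]
Step 10: demand=5,sold=1 ship[1->2]=1 ship[0->1]=2 prod=4 -> [24 18 1]
Step 11: demand=5,sold=1 ship[1->2]=1 ship[0->1]=2 prod=4 -> [26 19 1]
Step 12: demand=5,sold=1 ship[1->2]=1 ship[0->1]=2 prod=4 -> [28 20 1]
First stockout at step 4

4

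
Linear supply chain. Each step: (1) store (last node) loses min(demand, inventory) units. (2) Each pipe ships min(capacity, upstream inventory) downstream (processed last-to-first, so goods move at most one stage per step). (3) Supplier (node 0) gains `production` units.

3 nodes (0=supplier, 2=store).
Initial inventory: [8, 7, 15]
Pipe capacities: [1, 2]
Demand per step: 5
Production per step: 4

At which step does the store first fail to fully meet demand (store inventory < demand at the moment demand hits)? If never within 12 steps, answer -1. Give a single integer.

Step 1: demand=5,sold=5 ship[1->2]=2 ship[0->1]=1 prod=4 -> [11 6 12]
Step 2: demand=5,sold=5 ship[1->2]=2 ship[0->1]=1 prod=4 -> [14 5 9]
Step 3: demand=5,sold=5 ship[1->2]=2 ship[0->1]=1 prod=4 -> [17 4 6]
Step 4: demand=5,sold=5 ship[1->2]=2 ship[0->1]=1 prod=4 -> [20 3 3]
Step 5: demand=5,sold=3 ship[1->2]=2 ship[0->1]=1 prod=4 -> [23 2 2]
Step 6: demand=5,sold=2 ship[1->2]=2 ship[0->1]=1 prod=4 -> [26 1 2]
Step 7: demand=5,sold=2 ship[1->2]=1 ship[0->1]=1 prod=4 -> [29 1 1]
Step 8: demand=5,sold=1 ship[1->2]=1 ship[0->1]=1 prod=4 -> [32 1 1]
Step 9: demand=5,sold=1 ship[1->2]=1 ship[0->1]=1 prod=4 -> [35 1 1]
Step 10: demand=5,sold=1 ship[1->2]=1 ship[0->1]=1 prod=4 -> [38 1 1]
Step 11: demand=5,sold=1 ship[1->2]=1 ship[0->1]=1 prod=4 -> [41 1 1]
Step 12: demand=5,sold=1 ship[1->2]=1 ship[0->1]=1 prod=4 -> [44 1 1]
First stockout at step 5

5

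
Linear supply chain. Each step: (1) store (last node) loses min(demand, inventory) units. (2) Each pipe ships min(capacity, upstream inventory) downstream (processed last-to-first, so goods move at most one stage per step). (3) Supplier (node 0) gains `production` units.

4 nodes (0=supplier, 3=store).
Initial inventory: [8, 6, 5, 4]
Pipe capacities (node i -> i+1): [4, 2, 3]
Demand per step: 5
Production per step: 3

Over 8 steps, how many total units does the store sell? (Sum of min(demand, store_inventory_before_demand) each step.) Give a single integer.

Step 1: sold=4 (running total=4) -> [7 8 4 3]
Step 2: sold=3 (running total=7) -> [6 10 3 3]
Step 3: sold=3 (running total=10) -> [5 12 2 3]
Step 4: sold=3 (running total=13) -> [4 14 2 2]
Step 5: sold=2 (running total=15) -> [3 16 2 2]
Step 6: sold=2 (running total=17) -> [3 17 2 2]
Step 7: sold=2 (running total=19) -> [3 18 2 2]
Step 8: sold=2 (running total=21) -> [3 19 2 2]

Answer: 21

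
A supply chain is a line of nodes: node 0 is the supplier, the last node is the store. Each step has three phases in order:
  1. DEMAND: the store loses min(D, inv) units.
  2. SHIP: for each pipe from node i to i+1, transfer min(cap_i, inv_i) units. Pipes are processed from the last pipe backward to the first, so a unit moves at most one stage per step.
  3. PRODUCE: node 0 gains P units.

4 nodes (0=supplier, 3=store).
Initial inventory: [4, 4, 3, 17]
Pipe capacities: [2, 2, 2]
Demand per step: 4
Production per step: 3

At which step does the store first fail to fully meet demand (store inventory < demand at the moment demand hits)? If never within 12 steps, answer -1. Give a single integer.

Step 1: demand=4,sold=4 ship[2->3]=2 ship[1->2]=2 ship[0->1]=2 prod=3 -> [5 4 3 15]
Step 2: demand=4,sold=4 ship[2->3]=2 ship[1->2]=2 ship[0->1]=2 prod=3 -> [6 4 3 13]
Step 3: demand=4,sold=4 ship[2->3]=2 ship[1->2]=2 ship[0->1]=2 prod=3 -> [7 4 3 11]
Step 4: demand=4,sold=4 ship[2->3]=2 ship[1->2]=2 ship[0->1]=2 prod=3 -> [8 4 3 9]
Step 5: demand=4,sold=4 ship[2->3]=2 ship[1->2]=2 ship[0->1]=2 prod=3 -> [9 4 3 7]
Step 6: demand=4,sold=4 ship[2->3]=2 ship[1->2]=2 ship[0->1]=2 prod=3 -> [10 4 3 5]
Step 7: demand=4,sold=4 ship[2->3]=2 ship[1->2]=2 ship[0->1]=2 prod=3 -> [11 4 3 3]
Step 8: demand=4,sold=3 ship[2->3]=2 ship[1->2]=2 ship[0->1]=2 prod=3 -> [12 4 3 2]
Step 9: demand=4,sold=2 ship[2->3]=2 ship[1->2]=2 ship[0->1]=2 prod=3 -> [13 4 3 2]
Step 10: demand=4,sold=2 ship[2->3]=2 ship[1->2]=2 ship[0->1]=2 prod=3 -> [14 4 3 2]
Step 11: demand=4,sold=2 ship[2->3]=2 ship[1->2]=2 ship[0->1]=2 prod=3 -> [15 4 3 2]
Step 12: demand=4,sold=2 ship[2->3]=2 ship[1->2]=2 ship[0->1]=2 prod=3 -> [16 4 3 2]
First stockout at step 8

8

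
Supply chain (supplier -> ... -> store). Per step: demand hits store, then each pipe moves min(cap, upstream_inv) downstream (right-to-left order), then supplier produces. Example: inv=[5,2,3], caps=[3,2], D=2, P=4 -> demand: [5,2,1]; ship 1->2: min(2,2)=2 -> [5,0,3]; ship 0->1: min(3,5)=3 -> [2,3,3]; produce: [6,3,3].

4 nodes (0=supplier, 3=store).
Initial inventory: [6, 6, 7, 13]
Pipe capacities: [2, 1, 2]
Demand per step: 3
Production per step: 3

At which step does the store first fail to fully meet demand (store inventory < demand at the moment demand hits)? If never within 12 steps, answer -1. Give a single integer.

Step 1: demand=3,sold=3 ship[2->3]=2 ship[1->2]=1 ship[0->1]=2 prod=3 -> [7 7 6 12]
Step 2: demand=3,sold=3 ship[2->3]=2 ship[1->2]=1 ship[0->1]=2 prod=3 -> [8 8 5 11]
Step 3: demand=3,sold=3 ship[2->3]=2 ship[1->2]=1 ship[0->1]=2 prod=3 -> [9 9 4 10]
Step 4: demand=3,sold=3 ship[2->3]=2 ship[1->2]=1 ship[0->1]=2 prod=3 -> [10 10 3 9]
Step 5: demand=3,sold=3 ship[2->3]=2 ship[1->2]=1 ship[0->1]=2 prod=3 -> [11 11 2 8]
Step 6: demand=3,sold=3 ship[2->3]=2 ship[1->2]=1 ship[0->1]=2 prod=3 -> [12 12 1 7]
Step 7: demand=3,sold=3 ship[2->3]=1 ship[1->2]=1 ship[0->1]=2 prod=3 -> [13 13 1 5]
Step 8: demand=3,sold=3 ship[2->3]=1 ship[1->2]=1 ship[0->1]=2 prod=3 -> [14 14 1 3]
Step 9: demand=3,sold=3 ship[2->3]=1 ship[1->2]=1 ship[0->1]=2 prod=3 -> [15 15 1 1]
Step 10: demand=3,sold=1 ship[2->3]=1 ship[1->2]=1 ship[0->1]=2 prod=3 -> [16 16 1 1]
Step 11: demand=3,sold=1 ship[2->3]=1 ship[1->2]=1 ship[0->1]=2 prod=3 -> [17 17 1 1]
Step 12: demand=3,sold=1 ship[2->3]=1 ship[1->2]=1 ship[0->1]=2 prod=3 -> [18 18 1 1]
First stockout at step 10

10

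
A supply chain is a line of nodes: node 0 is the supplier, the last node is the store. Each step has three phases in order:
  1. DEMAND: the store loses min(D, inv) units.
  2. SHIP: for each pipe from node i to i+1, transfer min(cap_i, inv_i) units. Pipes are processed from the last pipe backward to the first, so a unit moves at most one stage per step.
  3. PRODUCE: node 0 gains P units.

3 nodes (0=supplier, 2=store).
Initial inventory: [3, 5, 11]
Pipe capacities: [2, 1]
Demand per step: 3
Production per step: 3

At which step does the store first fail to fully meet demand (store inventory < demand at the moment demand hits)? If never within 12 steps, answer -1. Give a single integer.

Step 1: demand=3,sold=3 ship[1->2]=1 ship[0->1]=2 prod=3 -> [4 6 9]
Step 2: demand=3,sold=3 ship[1->2]=1 ship[0->1]=2 prod=3 -> [5 7 7]
Step 3: demand=3,sold=3 ship[1->2]=1 ship[0->1]=2 prod=3 -> [6 8 5]
Step 4: demand=3,sold=3 ship[1->2]=1 ship[0->1]=2 prod=3 -> [7 9 3]
Step 5: demand=3,sold=3 ship[1->2]=1 ship[0->1]=2 prod=3 -> [8 10 1]
Step 6: demand=3,sold=1 ship[1->2]=1 ship[0->1]=2 prod=3 -> [9 11 1]
Step 7: demand=3,sold=1 ship[1->2]=1 ship[0->1]=2 prod=3 -> [10 12 1]
Step 8: demand=3,sold=1 ship[1->2]=1 ship[0->1]=2 prod=3 -> [11 13 1]
Step 9: demand=3,sold=1 ship[1->2]=1 ship[0->1]=2 prod=3 -> [12 14 1]
Step 10: demand=3,sold=1 ship[1->2]=1 ship[0->1]=2 prod=3 -> [13 15 1]
Step 11: demand=3,sold=1 ship[1->2]=1 ship[0->1]=2 prod=3 -> [14 16 1]
Step 12: demand=3,sold=1 ship[1->2]=1 ship[0->1]=2 prod=3 -> [15 17 1]
First stockout at step 6

6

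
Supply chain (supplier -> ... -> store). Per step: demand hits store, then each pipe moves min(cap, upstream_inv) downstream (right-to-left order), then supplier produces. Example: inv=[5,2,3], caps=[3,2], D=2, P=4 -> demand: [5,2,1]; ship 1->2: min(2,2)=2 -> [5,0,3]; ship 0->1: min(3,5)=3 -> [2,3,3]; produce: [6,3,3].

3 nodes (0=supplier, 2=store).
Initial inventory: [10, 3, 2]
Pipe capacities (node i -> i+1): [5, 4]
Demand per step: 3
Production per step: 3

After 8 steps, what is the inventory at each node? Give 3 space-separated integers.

Step 1: demand=3,sold=2 ship[1->2]=3 ship[0->1]=5 prod=3 -> inv=[8 5 3]
Step 2: demand=3,sold=3 ship[1->2]=4 ship[0->1]=5 prod=3 -> inv=[6 6 4]
Step 3: demand=3,sold=3 ship[1->2]=4 ship[0->1]=5 prod=3 -> inv=[4 7 5]
Step 4: demand=3,sold=3 ship[1->2]=4 ship[0->1]=4 prod=3 -> inv=[3 7 6]
Step 5: demand=3,sold=3 ship[1->2]=4 ship[0->1]=3 prod=3 -> inv=[3 6 7]
Step 6: demand=3,sold=3 ship[1->2]=4 ship[0->1]=3 prod=3 -> inv=[3 5 8]
Step 7: demand=3,sold=3 ship[1->2]=4 ship[0->1]=3 prod=3 -> inv=[3 4 9]
Step 8: demand=3,sold=3 ship[1->2]=4 ship[0->1]=3 prod=3 -> inv=[3 3 10]

3 3 10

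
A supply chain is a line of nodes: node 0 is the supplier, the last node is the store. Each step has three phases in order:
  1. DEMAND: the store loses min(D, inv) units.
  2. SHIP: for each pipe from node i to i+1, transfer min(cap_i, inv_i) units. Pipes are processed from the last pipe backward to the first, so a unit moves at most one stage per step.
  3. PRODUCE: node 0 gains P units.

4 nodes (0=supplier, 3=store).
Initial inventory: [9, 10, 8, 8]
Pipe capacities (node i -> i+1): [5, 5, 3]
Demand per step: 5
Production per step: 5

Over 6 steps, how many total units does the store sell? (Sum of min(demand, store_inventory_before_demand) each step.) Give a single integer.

Step 1: sold=5 (running total=5) -> [9 10 10 6]
Step 2: sold=5 (running total=10) -> [9 10 12 4]
Step 3: sold=4 (running total=14) -> [9 10 14 3]
Step 4: sold=3 (running total=17) -> [9 10 16 3]
Step 5: sold=3 (running total=20) -> [9 10 18 3]
Step 6: sold=3 (running total=23) -> [9 10 20 3]

Answer: 23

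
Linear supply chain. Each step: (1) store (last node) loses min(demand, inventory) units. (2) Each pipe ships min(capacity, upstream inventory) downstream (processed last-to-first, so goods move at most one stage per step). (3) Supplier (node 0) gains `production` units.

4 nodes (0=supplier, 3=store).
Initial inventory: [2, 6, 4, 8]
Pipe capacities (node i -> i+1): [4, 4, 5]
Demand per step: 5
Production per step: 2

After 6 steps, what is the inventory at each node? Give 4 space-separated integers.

Step 1: demand=5,sold=5 ship[2->3]=4 ship[1->2]=4 ship[0->1]=2 prod=2 -> inv=[2 4 4 7]
Step 2: demand=5,sold=5 ship[2->3]=4 ship[1->2]=4 ship[0->1]=2 prod=2 -> inv=[2 2 4 6]
Step 3: demand=5,sold=5 ship[2->3]=4 ship[1->2]=2 ship[0->1]=2 prod=2 -> inv=[2 2 2 5]
Step 4: demand=5,sold=5 ship[2->3]=2 ship[1->2]=2 ship[0->1]=2 prod=2 -> inv=[2 2 2 2]
Step 5: demand=5,sold=2 ship[2->3]=2 ship[1->2]=2 ship[0->1]=2 prod=2 -> inv=[2 2 2 2]
Step 6: demand=5,sold=2 ship[2->3]=2 ship[1->2]=2 ship[0->1]=2 prod=2 -> inv=[2 2 2 2]

2 2 2 2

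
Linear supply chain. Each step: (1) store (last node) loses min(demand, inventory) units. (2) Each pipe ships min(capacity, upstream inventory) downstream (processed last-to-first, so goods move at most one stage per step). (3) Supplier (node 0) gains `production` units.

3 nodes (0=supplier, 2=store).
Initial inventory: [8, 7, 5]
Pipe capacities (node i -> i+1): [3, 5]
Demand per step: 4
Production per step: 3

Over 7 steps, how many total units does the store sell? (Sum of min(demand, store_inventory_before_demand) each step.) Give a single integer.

Step 1: sold=4 (running total=4) -> [8 5 6]
Step 2: sold=4 (running total=8) -> [8 3 7]
Step 3: sold=4 (running total=12) -> [8 3 6]
Step 4: sold=4 (running total=16) -> [8 3 5]
Step 5: sold=4 (running total=20) -> [8 3 4]
Step 6: sold=4 (running total=24) -> [8 3 3]
Step 7: sold=3 (running total=27) -> [8 3 3]

Answer: 27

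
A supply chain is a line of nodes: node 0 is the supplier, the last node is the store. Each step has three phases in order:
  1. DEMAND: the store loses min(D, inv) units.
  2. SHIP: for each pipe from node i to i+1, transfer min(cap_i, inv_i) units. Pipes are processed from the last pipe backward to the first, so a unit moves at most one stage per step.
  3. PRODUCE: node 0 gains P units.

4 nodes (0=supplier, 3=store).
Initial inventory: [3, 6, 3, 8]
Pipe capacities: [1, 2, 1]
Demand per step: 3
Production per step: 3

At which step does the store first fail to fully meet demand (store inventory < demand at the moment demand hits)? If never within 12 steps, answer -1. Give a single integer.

Step 1: demand=3,sold=3 ship[2->3]=1 ship[1->2]=2 ship[0->1]=1 prod=3 -> [5 5 4 6]
Step 2: demand=3,sold=3 ship[2->3]=1 ship[1->2]=2 ship[0->1]=1 prod=3 -> [7 4 5 4]
Step 3: demand=3,sold=3 ship[2->3]=1 ship[1->2]=2 ship[0->1]=1 prod=3 -> [9 3 6 2]
Step 4: demand=3,sold=2 ship[2->3]=1 ship[1->2]=2 ship[0->1]=1 prod=3 -> [11 2 7 1]
Step 5: demand=3,sold=1 ship[2->3]=1 ship[1->2]=2 ship[0->1]=1 prod=3 -> [13 1 8 1]
Step 6: demand=3,sold=1 ship[2->3]=1 ship[1->2]=1 ship[0->1]=1 prod=3 -> [15 1 8 1]
Step 7: demand=3,sold=1 ship[2->3]=1 ship[1->2]=1 ship[0->1]=1 prod=3 -> [17 1 8 1]
Step 8: demand=3,sold=1 ship[2->3]=1 ship[1->2]=1 ship[0->1]=1 prod=3 -> [19 1 8 1]
Step 9: demand=3,sold=1 ship[2->3]=1 ship[1->2]=1 ship[0->1]=1 prod=3 -> [21 1 8 1]
Step 10: demand=3,sold=1 ship[2->3]=1 ship[1->2]=1 ship[0->1]=1 prod=3 -> [23 1 8 1]
Step 11: demand=3,sold=1 ship[2->3]=1 ship[1->2]=1 ship[0->1]=1 prod=3 -> [25 1 8 1]
Step 12: demand=3,sold=1 ship[2->3]=1 ship[1->2]=1 ship[0->1]=1 prod=3 -> [27 1 8 1]
First stockout at step 4

4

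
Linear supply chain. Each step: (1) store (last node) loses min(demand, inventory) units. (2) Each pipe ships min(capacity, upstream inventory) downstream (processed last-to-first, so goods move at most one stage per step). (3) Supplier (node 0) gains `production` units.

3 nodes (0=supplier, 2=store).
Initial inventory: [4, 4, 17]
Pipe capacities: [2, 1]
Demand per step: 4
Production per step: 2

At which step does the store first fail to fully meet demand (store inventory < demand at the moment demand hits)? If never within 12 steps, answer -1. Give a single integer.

Step 1: demand=4,sold=4 ship[1->2]=1 ship[0->1]=2 prod=2 -> [4 5 14]
Step 2: demand=4,sold=4 ship[1->2]=1 ship[0->1]=2 prod=2 -> [4 6 11]
Step 3: demand=4,sold=4 ship[1->2]=1 ship[0->1]=2 prod=2 -> [4 7 8]
Step 4: demand=4,sold=4 ship[1->2]=1 ship[0->1]=2 prod=2 -> [4 8 5]
Step 5: demand=4,sold=4 ship[1->2]=1 ship[0->1]=2 prod=2 -> [4 9 2]
Step 6: demand=4,sold=2 ship[1->2]=1 ship[0->1]=2 prod=2 -> [4 10 1]
Step 7: demand=4,sold=1 ship[1->2]=1 ship[0->1]=2 prod=2 -> [4 11 1]
Step 8: demand=4,sold=1 ship[1->2]=1 ship[0->1]=2 prod=2 -> [4 12 1]
Step 9: demand=4,sold=1 ship[1->2]=1 ship[0->1]=2 prod=2 -> [4 13 1]
Step 10: demand=4,sold=1 ship[1->2]=1 ship[0->1]=2 prod=2 -> [4 14 1]
Step 11: demand=4,sold=1 ship[1->2]=1 ship[0->1]=2 prod=2 -> [4 15 1]
Step 12: demand=4,sold=1 ship[1->2]=1 ship[0->1]=2 prod=2 -> [4 16 1]
First stockout at step 6

6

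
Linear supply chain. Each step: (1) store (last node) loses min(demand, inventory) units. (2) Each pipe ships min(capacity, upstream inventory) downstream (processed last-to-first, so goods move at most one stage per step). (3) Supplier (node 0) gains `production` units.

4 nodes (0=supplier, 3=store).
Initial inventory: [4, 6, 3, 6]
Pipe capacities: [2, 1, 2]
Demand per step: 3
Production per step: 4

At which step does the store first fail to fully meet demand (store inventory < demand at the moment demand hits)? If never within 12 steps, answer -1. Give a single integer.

Step 1: demand=3,sold=3 ship[2->3]=2 ship[1->2]=1 ship[0->1]=2 prod=4 -> [6 7 2 5]
Step 2: demand=3,sold=3 ship[2->3]=2 ship[1->2]=1 ship[0->1]=2 prod=4 -> [8 8 1 4]
Step 3: demand=3,sold=3 ship[2->3]=1 ship[1->2]=1 ship[0->1]=2 prod=4 -> [10 9 1 2]
Step 4: demand=3,sold=2 ship[2->3]=1 ship[1->2]=1 ship[0->1]=2 prod=4 -> [12 10 1 1]
Step 5: demand=3,sold=1 ship[2->3]=1 ship[1->2]=1 ship[0->1]=2 prod=4 -> [14 11 1 1]
Step 6: demand=3,sold=1 ship[2->3]=1 ship[1->2]=1 ship[0->1]=2 prod=4 -> [16 12 1 1]
Step 7: demand=3,sold=1 ship[2->3]=1 ship[1->2]=1 ship[0->1]=2 prod=4 -> [18 13 1 1]
Step 8: demand=3,sold=1 ship[2->3]=1 ship[1->2]=1 ship[0->1]=2 prod=4 -> [20 14 1 1]
Step 9: demand=3,sold=1 ship[2->3]=1 ship[1->2]=1 ship[0->1]=2 prod=4 -> [22 15 1 1]
Step 10: demand=3,sold=1 ship[2->3]=1 ship[1->2]=1 ship[0->1]=2 prod=4 -> [24 16 1 1]
Step 11: demand=3,sold=1 ship[2->3]=1 ship[1->2]=1 ship[0->1]=2 prod=4 -> [26 17 1 1]
Step 12: demand=3,sold=1 ship[2->3]=1 ship[1->2]=1 ship[0->1]=2 prod=4 -> [28 18 1 1]
First stockout at step 4

4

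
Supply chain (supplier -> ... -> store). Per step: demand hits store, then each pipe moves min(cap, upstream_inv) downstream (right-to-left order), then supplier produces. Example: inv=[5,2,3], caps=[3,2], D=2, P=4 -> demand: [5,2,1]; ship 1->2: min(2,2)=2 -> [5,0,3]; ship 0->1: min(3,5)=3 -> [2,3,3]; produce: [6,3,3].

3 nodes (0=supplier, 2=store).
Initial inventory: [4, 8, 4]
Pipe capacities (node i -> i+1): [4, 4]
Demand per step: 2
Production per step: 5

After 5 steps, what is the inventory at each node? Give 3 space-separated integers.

Step 1: demand=2,sold=2 ship[1->2]=4 ship[0->1]=4 prod=5 -> inv=[5 8 6]
Step 2: demand=2,sold=2 ship[1->2]=4 ship[0->1]=4 prod=5 -> inv=[6 8 8]
Step 3: demand=2,sold=2 ship[1->2]=4 ship[0->1]=4 prod=5 -> inv=[7 8 10]
Step 4: demand=2,sold=2 ship[1->2]=4 ship[0->1]=4 prod=5 -> inv=[8 8 12]
Step 5: demand=2,sold=2 ship[1->2]=4 ship[0->1]=4 prod=5 -> inv=[9 8 14]

9 8 14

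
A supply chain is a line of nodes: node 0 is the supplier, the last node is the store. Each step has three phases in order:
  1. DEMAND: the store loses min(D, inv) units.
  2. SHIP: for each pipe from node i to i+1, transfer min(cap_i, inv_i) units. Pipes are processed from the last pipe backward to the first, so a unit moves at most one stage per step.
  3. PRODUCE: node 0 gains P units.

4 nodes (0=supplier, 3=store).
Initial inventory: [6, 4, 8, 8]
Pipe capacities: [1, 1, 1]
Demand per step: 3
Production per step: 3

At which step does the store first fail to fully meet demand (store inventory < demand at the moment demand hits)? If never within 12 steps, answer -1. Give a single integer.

Step 1: demand=3,sold=3 ship[2->3]=1 ship[1->2]=1 ship[0->1]=1 prod=3 -> [8 4 8 6]
Step 2: demand=3,sold=3 ship[2->3]=1 ship[1->2]=1 ship[0->1]=1 prod=3 -> [10 4 8 4]
Step 3: demand=3,sold=3 ship[2->3]=1 ship[1->2]=1 ship[0->1]=1 prod=3 -> [12 4 8 2]
Step 4: demand=3,sold=2 ship[2->3]=1 ship[1->2]=1 ship[0->1]=1 prod=3 -> [14 4 8 1]
Step 5: demand=3,sold=1 ship[2->3]=1 ship[1->2]=1 ship[0->1]=1 prod=3 -> [16 4 8 1]
Step 6: demand=3,sold=1 ship[2->3]=1 ship[1->2]=1 ship[0->1]=1 prod=3 -> [18 4 8 1]
Step 7: demand=3,sold=1 ship[2->3]=1 ship[1->2]=1 ship[0->1]=1 prod=3 -> [20 4 8 1]
Step 8: demand=3,sold=1 ship[2->3]=1 ship[1->2]=1 ship[0->1]=1 prod=3 -> [22 4 8 1]
Step 9: demand=3,sold=1 ship[2->3]=1 ship[1->2]=1 ship[0->1]=1 prod=3 -> [24 4 8 1]
Step 10: demand=3,sold=1 ship[2->3]=1 ship[1->2]=1 ship[0->1]=1 prod=3 -> [26 4 8 1]
Step 11: demand=3,sold=1 ship[2->3]=1 ship[1->2]=1 ship[0->1]=1 prod=3 -> [28 4 8 1]
Step 12: demand=3,sold=1 ship[2->3]=1 ship[1->2]=1 ship[0->1]=1 prod=3 -> [30 4 8 1]
First stockout at step 4

4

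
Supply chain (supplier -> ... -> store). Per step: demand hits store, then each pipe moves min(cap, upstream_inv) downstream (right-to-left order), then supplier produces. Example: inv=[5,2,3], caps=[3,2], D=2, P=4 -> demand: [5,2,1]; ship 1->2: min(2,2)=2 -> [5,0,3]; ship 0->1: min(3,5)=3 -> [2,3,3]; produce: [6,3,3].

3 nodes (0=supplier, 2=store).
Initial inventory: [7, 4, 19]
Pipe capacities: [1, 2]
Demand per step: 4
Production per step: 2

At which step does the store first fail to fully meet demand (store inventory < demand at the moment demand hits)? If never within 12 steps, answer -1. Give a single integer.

Step 1: demand=4,sold=4 ship[1->2]=2 ship[0->1]=1 prod=2 -> [8 3 17]
Step 2: demand=4,sold=4 ship[1->2]=2 ship[0->1]=1 prod=2 -> [9 2 15]
Step 3: demand=4,sold=4 ship[1->2]=2 ship[0->1]=1 prod=2 -> [10 1 13]
Step 4: demand=4,sold=4 ship[1->2]=1 ship[0->1]=1 prod=2 -> [11 1 10]
Step 5: demand=4,sold=4 ship[1->2]=1 ship[0->1]=1 prod=2 -> [12 1 7]
Step 6: demand=4,sold=4 ship[1->2]=1 ship[0->1]=1 prod=2 -> [13 1 4]
Step 7: demand=4,sold=4 ship[1->2]=1 ship[0->1]=1 prod=2 -> [14 1 1]
Step 8: demand=4,sold=1 ship[1->2]=1 ship[0->1]=1 prod=2 -> [15 1 1]
Step 9: demand=4,sold=1 ship[1->2]=1 ship[0->1]=1 prod=2 -> [16 1 1]
Step 10: demand=4,sold=1 ship[1->2]=1 ship[0->1]=1 prod=2 -> [17 1 1]
Step 11: demand=4,sold=1 ship[1->2]=1 ship[0->1]=1 prod=2 -> [18 1 1]
Step 12: demand=4,sold=1 ship[1->2]=1 ship[0->1]=1 prod=2 -> [19 1 1]
First stockout at step 8

8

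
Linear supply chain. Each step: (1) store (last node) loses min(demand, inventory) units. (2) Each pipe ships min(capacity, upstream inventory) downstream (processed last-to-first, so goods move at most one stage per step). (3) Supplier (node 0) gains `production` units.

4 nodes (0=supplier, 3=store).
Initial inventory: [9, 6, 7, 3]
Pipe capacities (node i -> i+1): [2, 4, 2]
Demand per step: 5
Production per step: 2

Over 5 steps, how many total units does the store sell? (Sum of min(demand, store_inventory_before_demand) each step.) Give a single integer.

Answer: 11

Derivation:
Step 1: sold=3 (running total=3) -> [9 4 9 2]
Step 2: sold=2 (running total=5) -> [9 2 11 2]
Step 3: sold=2 (running total=7) -> [9 2 11 2]
Step 4: sold=2 (running total=9) -> [9 2 11 2]
Step 5: sold=2 (running total=11) -> [9 2 11 2]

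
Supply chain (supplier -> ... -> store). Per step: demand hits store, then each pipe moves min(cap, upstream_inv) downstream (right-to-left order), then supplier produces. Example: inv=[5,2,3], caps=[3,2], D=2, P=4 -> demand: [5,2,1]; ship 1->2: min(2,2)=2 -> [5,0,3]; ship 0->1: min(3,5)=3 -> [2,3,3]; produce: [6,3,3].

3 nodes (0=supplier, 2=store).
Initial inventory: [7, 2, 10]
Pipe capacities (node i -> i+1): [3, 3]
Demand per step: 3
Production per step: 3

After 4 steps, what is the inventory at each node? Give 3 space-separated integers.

Step 1: demand=3,sold=3 ship[1->2]=2 ship[0->1]=3 prod=3 -> inv=[7 3 9]
Step 2: demand=3,sold=3 ship[1->2]=3 ship[0->1]=3 prod=3 -> inv=[7 3 9]
Step 3: demand=3,sold=3 ship[1->2]=3 ship[0->1]=3 prod=3 -> inv=[7 3 9]
Step 4: demand=3,sold=3 ship[1->2]=3 ship[0->1]=3 prod=3 -> inv=[7 3 9]

7 3 9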